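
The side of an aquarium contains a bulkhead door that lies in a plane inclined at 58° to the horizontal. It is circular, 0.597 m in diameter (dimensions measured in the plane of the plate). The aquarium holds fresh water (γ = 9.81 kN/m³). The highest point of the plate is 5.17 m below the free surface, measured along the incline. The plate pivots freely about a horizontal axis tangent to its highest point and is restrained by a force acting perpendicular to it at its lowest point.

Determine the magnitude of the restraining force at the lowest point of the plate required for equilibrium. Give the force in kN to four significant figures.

γ = 9.81 kN/m³.
Let θ = 58° be the plate's angle to the horizontal; measure y along the incline from where the plane meets the free surface. Vertical depth h = y·sinθ with sinθ = 0.848048.
The centroid is at the centre, 0.2985 m below the top of the plate, so y_c = 5.17 + 0.2985 = 5.4685 m and h_c = 5.4685 × 0.848048 = 4.63755 m.
A = π(0.2985)² = 0.279923 m².
Resultant F = γ·h_c·A = 9.81 × 4.63755 × 0.279923 = 12.7349 kN.
I_c = πr⁴/4 = π × 0.2985⁴/4 = 0.00623544 m⁴.
Centre of pressure: y_p = y_c + I_c/(y_c·A) = 5.4685 + 0.00623544/(5.4685 × 0.279923) = 5.4685 + 0.00407343 = 5.47257 m along the plane.
The resultant acts 0.2985 + 0.00407343 = 0.302573 m (along the plate) below the hinge at the top edge, so the moment about the hinge is M = F × 0.302573 = 12.7349 × 0.302573 = 3.85324 kN·m.
A normal force at the bottom, 0.597 m from the hinge, must supply this moment: P = 3.85324/0.597 = 6.45434 kN.

P ≈ 6.454 kN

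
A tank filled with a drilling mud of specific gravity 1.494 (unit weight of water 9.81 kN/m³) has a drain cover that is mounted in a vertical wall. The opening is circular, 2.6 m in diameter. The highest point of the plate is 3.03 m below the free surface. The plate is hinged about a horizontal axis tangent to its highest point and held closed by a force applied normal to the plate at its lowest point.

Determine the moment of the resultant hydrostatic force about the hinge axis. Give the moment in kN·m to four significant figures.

γ = 1.494 × 9.81 = 14.65614 kN/m³.
The centroid is at the centre, 1.3 m below the top of the plate, so the centroid depth is h_c = 3.03 + 1.3 = 4.33 m.
A = π(1.3)² = 5.30929 m².
Resultant F = γ·h_c·A = 14.65614 × 4.33 × 5.30929 = 336.933 kN.
I_c = πr⁴/4 = π × 1.3⁴/4 = 2.24318 m⁴.
Centre of pressure: y_p = y_c + I_c/(y_c·A) = 4.33 + 2.24318/(4.33 × 5.30929) = 4.33 + 0.0975753 = 4.42758 m along the plane.
The resultant acts 1.3 + 0.0975753 = 1.39758 m (along the plate) below the hinge at the top edge, so the moment about the hinge is M = F × 1.39758 = 336.933 × 1.39758 = 470.891 kN·m.

M ≈ 470.9 kN·m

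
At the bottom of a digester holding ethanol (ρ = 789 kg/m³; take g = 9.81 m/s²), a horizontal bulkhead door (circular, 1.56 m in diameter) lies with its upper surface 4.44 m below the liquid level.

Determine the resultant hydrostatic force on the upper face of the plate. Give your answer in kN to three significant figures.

γ = ρg = 789 × 9.81 / 1000 = 7.74009 kN/m³.
The plate is horizontal, so pressure is uniform at p = γ·h = 7.74009 × 4.44 = 34.366 kN/m².
A = π(0.78)² = 1.91134 m².
F = p·A = 34.366 × 1.91134 = 65.6851 kN.

F ≈ 65.7 kN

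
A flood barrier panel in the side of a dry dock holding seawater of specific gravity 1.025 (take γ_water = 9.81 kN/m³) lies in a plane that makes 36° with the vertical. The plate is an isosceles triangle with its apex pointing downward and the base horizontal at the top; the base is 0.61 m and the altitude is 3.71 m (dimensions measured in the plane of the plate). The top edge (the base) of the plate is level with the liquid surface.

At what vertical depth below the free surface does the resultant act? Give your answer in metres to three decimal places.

h_p = 1.501 m

γ = 1.025 × 9.81 = 10.05525 kN/m³.
The plate makes 36° with the vertical, i.e. θ = 90° − 36° = 54° to the horizontal. Measuring y along the incline from the free-surface line, vertical depth h = y·sinθ with sinθ = 0.809017.
With the apex down, the centroid sits h/3 = 3.71/3 = 1.23667 m below the base (the top edge), so y_c = 1.23667 m and h_c = 1.23667 × 0.809017 = 1.00049 m.
A = ½ × 0.61 × 3.71 = 1.13155 m².
Resultant F = γ·h_c·A = 10.05525 × 1.00049 × 1.13155 = 11.3836 kN.
I_c = b·h³/36 = 0.61 × 3.71³/36 = 0.865265 m⁴.
Centre of pressure: y_p = y_c + I_c/(y_c·A) = 1.23667 + 0.865265/(1.23667 × 1.13155) = 1.23667 + 0.618332 = 1.855 m along the plane.
Vertically, h_p = y_p·sinθ = 1.855 × 0.809017 = 1.50073 m.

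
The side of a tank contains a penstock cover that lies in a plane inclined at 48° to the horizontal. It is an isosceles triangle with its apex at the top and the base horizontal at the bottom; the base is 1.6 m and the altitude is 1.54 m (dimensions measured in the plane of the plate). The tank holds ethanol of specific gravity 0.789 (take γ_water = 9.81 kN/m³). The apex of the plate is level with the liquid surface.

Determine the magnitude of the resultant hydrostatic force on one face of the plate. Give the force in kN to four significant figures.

γ = 0.789 × 9.81 = 7.74009 kN/m³.
Let θ = 48° be the plate's angle to the horizontal; measure y along the incline from where the plane meets the free surface. Vertical depth h = y·sinθ with sinθ = 0.743145.
With the apex up, the centroid sits 2h/3 = 2 × 1.54/3 = 1.02667 m below the apex, so y_c = 1.02667 m and h_c = 1.02667 × 0.743145 = 0.762965 m.
A = ½ × 1.6 × 1.54 = 1.232 m².
Resultant F = γ·h_c·A = 7.74009 × 0.762965 × 1.232 = 7.27547 kN.

F ≈ 7.275 kN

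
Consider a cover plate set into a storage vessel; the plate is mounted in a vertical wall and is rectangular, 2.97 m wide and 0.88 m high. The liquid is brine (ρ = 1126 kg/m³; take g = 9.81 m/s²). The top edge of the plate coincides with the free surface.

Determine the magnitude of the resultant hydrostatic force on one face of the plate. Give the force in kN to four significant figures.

F ≈ 12.70 kN

γ = ρg = 1126 × 9.81 / 1000 = 11.04606 kN/m³.
The centroid lies 0.88/2 = 0.44 m below the top edge, so the centroid depth is h_c = 0.44 m.
A = 2.97 × 0.88 = 2.6136 m².
Resultant F = γ·h_c·A = 11.04606 × 0.44 × 2.6136 = 12.7028 kN.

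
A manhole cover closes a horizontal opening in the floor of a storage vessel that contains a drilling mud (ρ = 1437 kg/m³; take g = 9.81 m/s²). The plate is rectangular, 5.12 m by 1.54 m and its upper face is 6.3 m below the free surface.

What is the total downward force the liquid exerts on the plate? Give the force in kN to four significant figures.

γ = ρg = 1437 × 9.81 / 1000 = 14.09697 kN/m³.
The plate is horizontal, so pressure is uniform at p = γ·h = 14.09697 × 6.3 = 88.8109 kN/m².
A = 5.12 × 1.54 = 7.8848 m².
F = p·A = 88.8109 × 7.8848 = 700.256 kN.

F ≈ 700.3 kN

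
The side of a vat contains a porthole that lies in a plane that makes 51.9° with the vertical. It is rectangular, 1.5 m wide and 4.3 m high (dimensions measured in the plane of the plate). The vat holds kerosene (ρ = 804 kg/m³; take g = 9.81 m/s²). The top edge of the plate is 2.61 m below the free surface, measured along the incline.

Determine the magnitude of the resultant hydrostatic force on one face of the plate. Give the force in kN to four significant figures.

F ≈ 149.4 kN

γ = ρg = 804 × 9.81 / 1000 = 7.88724 kN/m³.
The plate makes 51.9° with the vertical, i.e. θ = 90° − 51.9° = 38.1° to the horizontal. Measuring y along the incline from the free-surface line, vertical depth h = y·sinθ with sinθ = 0.617036.
The centroid lies 4.3/2 = 2.15 m below the top edge, so y_c = 2.61 + 2.15 = 4.76 m and h_c = 4.76 × 0.617036 = 2.93709 m.
A = 1.5 × 4.3 = 6.45 m².
Resultant F = γ·h_c·A = 7.88724 × 2.93709 × 6.45 = 149.418 kN.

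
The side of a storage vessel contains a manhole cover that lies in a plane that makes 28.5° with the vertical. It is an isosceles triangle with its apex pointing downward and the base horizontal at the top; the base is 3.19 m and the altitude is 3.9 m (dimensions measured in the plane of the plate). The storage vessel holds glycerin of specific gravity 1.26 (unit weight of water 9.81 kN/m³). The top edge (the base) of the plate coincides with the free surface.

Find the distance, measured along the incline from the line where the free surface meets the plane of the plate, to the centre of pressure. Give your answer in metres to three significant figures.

y_p = 1.95 m

γ = 1.26 × 9.81 = 12.3606 kN/m³.
The plate makes 28.5° with the vertical, i.e. θ = 90° − 28.5° = 61.5° to the horizontal. Measuring y along the incline from the free-surface line, vertical depth h = y·sinθ with sinθ = 0.878817.
With the apex down, the centroid sits h/3 = 3.9/3 = 1.3 m below the base (the top edge), so y_c = 1.3 m and h_c = 1.3 × 0.878817 = 1.14246 m.
A = ½ × 3.19 × 3.9 = 6.2205 m².
Resultant F = γ·h_c·A = 12.3606 × 1.14246 × 6.2205 = 87.8427 kN.
I_c = b·h³/36 = 3.19 × 3.9³/36 = 5.25632 m⁴.
Centre of pressure: y_p = y_c + I_c/(y_c·A) = 1.3 + 5.25632/(1.3 × 6.2205) = 1.3 + 0.65 = 1.95 m along the plane.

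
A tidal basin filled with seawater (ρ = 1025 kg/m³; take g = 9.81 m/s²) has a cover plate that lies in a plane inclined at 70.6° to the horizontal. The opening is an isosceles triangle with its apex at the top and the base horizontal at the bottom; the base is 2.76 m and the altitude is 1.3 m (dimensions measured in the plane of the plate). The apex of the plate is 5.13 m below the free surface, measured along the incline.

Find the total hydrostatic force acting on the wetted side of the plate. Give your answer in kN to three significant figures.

F ≈ 102 kN

γ = ρg = 1025 × 9.81 / 1000 = 10.05525 kN/m³.
Let θ = 70.6° be the plate's angle to the horizontal; measure y along the incline from where the plane meets the free surface. Vertical depth h = y·sinθ with sinθ = 0.943223.
With the apex up, the centroid sits 2h/3 = 2 × 1.3/3 = 0.866667 m below the apex, so y_c = 5.13 + 0.866667 = 5.99667 m and h_c = 5.99667 × 0.943223 = 5.6562 m.
A = ½ × 2.76 × 1.3 = 1.794 m².
Resultant F = γ·h_c·A = 10.05525 × 5.6562 × 1.794 = 102.033 kN.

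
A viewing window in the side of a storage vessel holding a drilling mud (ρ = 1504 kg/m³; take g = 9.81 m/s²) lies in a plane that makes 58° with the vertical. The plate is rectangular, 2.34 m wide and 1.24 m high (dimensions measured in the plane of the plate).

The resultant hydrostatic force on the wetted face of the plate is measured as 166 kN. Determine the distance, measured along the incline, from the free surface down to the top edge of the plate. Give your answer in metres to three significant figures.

γ = ρg = 1504 × 9.81 / 1000 = 14.75424 kN/m³.
A = 2.34 × 1.24 = 2.9016 m².
From F = γ·h_c·A, the centroid depth is h_c = 166/(14.75424 × 2.9016) = 3.87752 m.
The plate makes 58° with the vertical, i.e. θ = 90° − 58° = 32° to the horizontal. Measuring y along the incline from the free-surface line, vertical depth h = y·sinθ with sinθ = 0.529919.
Along the incline, y_c = h_c/sinθ = 3.87752/0.529919 = 7.31719 m.
The centroid lies 1.24/2 = 0.62 m below the top edge, so the top edge sits at y_top = 7.31719 − 0.62 = 6.69719 m along the incline.

y_top ≈ 6.70 m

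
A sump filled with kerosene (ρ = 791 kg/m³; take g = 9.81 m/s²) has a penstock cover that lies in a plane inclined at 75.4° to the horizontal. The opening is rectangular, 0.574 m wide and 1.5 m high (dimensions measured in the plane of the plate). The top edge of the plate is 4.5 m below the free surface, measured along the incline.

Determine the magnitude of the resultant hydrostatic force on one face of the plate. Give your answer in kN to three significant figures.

F ≈ 33.9 kN

γ = ρg = 791 × 9.81 / 1000 = 7.75971 kN/m³.
Let θ = 75.4° be the plate's angle to the horizontal; measure y along the incline from where the plane meets the free surface. Vertical depth h = y·sinθ with sinθ = 0.967709.
The centroid lies 1.5/2 = 0.75 m below the top edge, so y_c = 4.5 + 0.75 = 5.25 m and h_c = 5.25 × 0.967709 = 5.08047 m.
A = 0.574 × 1.5 = 0.861 m².
Resultant F = γ·h_c·A = 7.75971 × 5.08047 × 0.861 = 33.9432 kN.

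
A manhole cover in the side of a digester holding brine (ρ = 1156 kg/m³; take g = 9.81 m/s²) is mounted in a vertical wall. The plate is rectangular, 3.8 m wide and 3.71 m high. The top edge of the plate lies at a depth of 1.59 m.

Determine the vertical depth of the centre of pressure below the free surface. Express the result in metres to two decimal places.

h_p = 3.78 m

γ = ρg = 1156 × 9.81 / 1000 = 11.34036 kN/m³.
The centroid lies 3.71/2 = 1.855 m below the top edge, so the centroid depth is h_c = 1.59 + 1.855 = 3.445 m.
A = 3.8 × 3.71 = 14.098 m².
Resultant F = γ·h_c·A = 11.34036 × 3.445 × 14.098 = 550.774 kN.
I_c = b·h³/12 = 3.8 × 3.71³/12 = 16.1705 m⁴.
Centre of pressure: y_p = y_c + I_c/(y_c·A) = 3.445 + 16.1705/(3.445 × 14.098) = 3.445 + 0.332948 = 3.77795 m along the plane.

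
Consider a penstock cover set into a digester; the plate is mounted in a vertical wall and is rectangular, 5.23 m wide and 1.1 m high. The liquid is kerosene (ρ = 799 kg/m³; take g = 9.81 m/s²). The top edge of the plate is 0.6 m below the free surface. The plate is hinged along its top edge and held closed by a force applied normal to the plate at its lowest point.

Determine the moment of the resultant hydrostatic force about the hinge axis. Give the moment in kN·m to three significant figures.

M ≈ 33.1 kN·m

γ = ρg = 799 × 9.81 / 1000 = 7.83819 kN/m³.
The centroid lies 1.1/2 = 0.55 m below the top edge, so the centroid depth is h_c = 0.6 + 0.55 = 1.15 m.
A = 5.23 × 1.1 = 5.753 m².
Resultant F = γ·h_c·A = 7.83819 × 1.15 × 5.753 = 51.8571 kN.
I_c = b·h³/12 = 5.23 × 1.1³/12 = 0.580094 m⁴.
Centre of pressure: y_p = y_c + I_c/(y_c·A) = 1.15 + 0.580094/(1.15 × 5.753) = 1.15 + 0.0876811 = 1.23768 m along the plane.
The resultant acts 0.55 + 0.0876811 = 0.637681 m (along the plate) below the hinge at the top edge, so the moment about the hinge is M = F × 0.637681 = 51.8571 × 0.637681 = 33.0683 kN·m.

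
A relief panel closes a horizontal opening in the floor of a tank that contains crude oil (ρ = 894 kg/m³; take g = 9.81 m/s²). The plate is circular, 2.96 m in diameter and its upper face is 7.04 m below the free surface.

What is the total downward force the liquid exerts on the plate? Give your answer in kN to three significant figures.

γ = ρg = 894 × 9.81 / 1000 = 8.77014 kN/m³.
The plate is horizontal, so pressure is uniform at p = γ·h = 8.77014 × 7.04 = 61.7418 kN/m².
A = π(1.48)² = 6.88134 m².
F = p·A = 61.7418 × 6.88134 = 424.866 kN.

F ≈ 425 kN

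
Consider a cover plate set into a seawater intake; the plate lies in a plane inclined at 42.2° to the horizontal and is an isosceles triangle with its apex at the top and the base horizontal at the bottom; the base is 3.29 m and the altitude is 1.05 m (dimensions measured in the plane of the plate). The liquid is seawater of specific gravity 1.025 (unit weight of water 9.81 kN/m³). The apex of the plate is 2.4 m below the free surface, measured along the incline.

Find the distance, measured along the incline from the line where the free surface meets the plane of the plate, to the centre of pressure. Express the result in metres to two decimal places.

γ = 1.025 × 9.81 = 10.05525 kN/m³.
Let θ = 42.2° be the plate's angle to the horizontal; measure y along the incline from where the plane meets the free surface. Vertical depth h = y·sinθ with sinθ = 0.671721.
With the apex up, the centroid sits 2h/3 = 2 × 1.05/3 = 0.7 m below the apex, so y_c = 2.4 + 0.7 = 3.1 m and h_c = 3.1 × 0.671721 = 2.08234 m.
A = ½ × 3.29 × 1.05 = 1.72725 m².
Resultant F = γ·h_c·A = 10.05525 × 2.08234 × 1.72725 = 36.1659 kN.
I_c = b·h³/36 = 3.29 × 1.05³/36 = 0.105794 m⁴.
Centre of pressure: y_p = y_c + I_c/(y_c·A) = 3.1 + 0.105794/(3.1 × 1.72725) = 3.1 + 0.0197581 = 3.11976 m along the plane.

y_p = 3.12 m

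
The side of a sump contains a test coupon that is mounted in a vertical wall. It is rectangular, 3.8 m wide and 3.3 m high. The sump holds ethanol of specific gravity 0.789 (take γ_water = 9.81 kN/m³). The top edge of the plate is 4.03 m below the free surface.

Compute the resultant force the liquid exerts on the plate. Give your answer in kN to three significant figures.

γ = 0.789 × 9.81 = 7.74009 kN/m³.
The centroid lies 3.3/2 = 1.65 m below the top edge, so the centroid depth is h_c = 4.03 + 1.65 = 5.68 m.
A = 3.8 × 3.3 = 12.54 m².
Resultant F = γ·h_c·A = 7.74009 × 5.68 × 12.54 = 551.305 kN.

F ≈ 551 kN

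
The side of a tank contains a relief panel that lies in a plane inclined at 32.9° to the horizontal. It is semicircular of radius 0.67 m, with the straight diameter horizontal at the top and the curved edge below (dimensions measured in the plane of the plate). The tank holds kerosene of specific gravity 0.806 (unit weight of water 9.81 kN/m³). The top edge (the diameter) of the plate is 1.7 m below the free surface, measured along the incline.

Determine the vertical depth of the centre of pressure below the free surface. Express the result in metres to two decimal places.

γ = 0.806 × 9.81 = 7.90686 kN/m³.
Let θ = 32.9° be the plate's angle to the horizontal; measure y along the incline from where the plane meets the free surface. Vertical depth h = y·sinθ with sinθ = 0.543174.
The centroid of a semicircle lies 4r/(3π) = 0.284357 m from the diameter, here below the top edge, so y_c = 1.7 + 0.284357 = 1.98436 m and h_c = 1.98436 × 0.543174 = 1.07785 m.
A = πr²/2 = π × 0.67²/2 = 0.70513 m².
Resultant F = γ·h_c·A = 7.90686 × 1.07785 × 0.70513 = 6.00941 kN.
I_c = (π/8 − 8/(9π))·r⁴ = 0.109757 × 0.67⁴ = 0.0221173 m⁴.
Centre of pressure: y_p = y_c + I_c/(y_c·A) = 1.98436 + 0.0221173/(1.98436 × 0.70513) = 1.98436 + 0.0158067 = 2.00017 m along the plane.
Vertically, h_p = y_p·sinθ = 2.00017 × 0.543174 = 1.08644 m.

h_p = 1.09 m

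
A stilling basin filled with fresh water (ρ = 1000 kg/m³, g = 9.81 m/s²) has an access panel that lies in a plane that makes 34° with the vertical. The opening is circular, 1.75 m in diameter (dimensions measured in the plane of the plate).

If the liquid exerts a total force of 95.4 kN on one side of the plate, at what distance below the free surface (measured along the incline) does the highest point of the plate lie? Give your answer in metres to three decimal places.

y_top ≈ 4.002 m

γ = ρg = 1000 × 9.81 = 9810 N/m³ = 9.81 kN/m³.
A = π(0.875)² = 2.40528 m².
From F = γ·h_c·A, the centroid depth is h_c = 95.4/(9.81 × 2.40528) = 4.04309 m.
The plate makes 34° with the vertical, i.e. θ = 90° − 34° = 56° to the horizontal. Measuring y along the incline from the free-surface line, vertical depth h = y·sinθ with sinθ = 0.829038.
Along the incline, y_c = h_c/sinθ = 4.04309/0.829038 = 4.87685 m.
The centroid is at the centre, 0.875 m below the top of the plate, so the highest point sits at y_top = 4.87685 − 0.875 = 4.00185 m along the incline.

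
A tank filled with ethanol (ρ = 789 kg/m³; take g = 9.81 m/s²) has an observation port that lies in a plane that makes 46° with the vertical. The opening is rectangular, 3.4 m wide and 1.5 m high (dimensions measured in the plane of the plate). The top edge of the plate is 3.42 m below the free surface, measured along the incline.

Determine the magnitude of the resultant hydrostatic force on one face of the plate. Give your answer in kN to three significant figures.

γ = ρg = 789 × 9.81 / 1000 = 7.74009 kN/m³.
The plate makes 46° with the vertical, i.e. θ = 90° − 46° = 44° to the horizontal. Measuring y along the incline from the free-surface line, vertical depth h = y·sinθ with sinθ = 0.694658.
The centroid lies 1.5/2 = 0.75 m below the top edge, so y_c = 3.42 + 0.75 = 4.17 m and h_c = 4.17 × 0.694658 = 2.89672 m.
A = 3.4 × 1.5 = 5.1 m².
Resultant F = γ·h_c·A = 7.74009 × 2.89672 × 5.1 = 114.346 kN.

F ≈ 114 kN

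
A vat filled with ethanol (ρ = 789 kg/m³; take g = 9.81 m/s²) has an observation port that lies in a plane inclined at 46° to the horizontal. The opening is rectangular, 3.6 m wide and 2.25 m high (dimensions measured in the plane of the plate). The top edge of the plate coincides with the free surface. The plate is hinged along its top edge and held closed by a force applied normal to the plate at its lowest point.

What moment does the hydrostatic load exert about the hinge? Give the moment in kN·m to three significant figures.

M ≈ 76.1 kN·m

γ = ρg = 789 × 9.81 / 1000 = 7.74009 kN/m³.
Let θ = 46° be the plate's angle to the horizontal; measure y along the incline from where the plane meets the free surface. Vertical depth h = y·sinθ with sinθ = 0.719340.
The centroid lies 2.25/2 = 1.125 m below the top edge, so y_c = 1.125 m and h_c = 1.125 × 0.719340 = 0.809257 m.
A = 3.6 × 2.25 = 8.1 m².
Resultant F = γ·h_c·A = 7.74009 × 0.809257 × 8.1 = 50.7361 kN.
I_c = b·h³/12 = 3.6 × 2.25³/12 = 3.41719 m⁴.
Centre of pressure: y_p = y_c + I_c/(y_c·A) = 1.125 + 3.41719/(1.125 × 8.1) = 1.125 + 0.375 = 1.5 m along the plane.
The resultant acts 1.125 + 0.375 = 1.5 m (along the plate) below the hinge at the top edge, so the moment about the hinge is M = F × 1.5 = 50.7361 × 1.5 = 76.1042 kN·m.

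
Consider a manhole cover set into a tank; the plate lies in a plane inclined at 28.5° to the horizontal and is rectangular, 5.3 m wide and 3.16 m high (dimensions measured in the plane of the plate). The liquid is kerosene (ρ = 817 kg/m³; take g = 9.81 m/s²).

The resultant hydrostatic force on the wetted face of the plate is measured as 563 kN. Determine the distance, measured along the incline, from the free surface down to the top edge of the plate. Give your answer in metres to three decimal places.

y_top ≈ 7.210 m

γ = ρg = 817 × 9.81 / 1000 = 8.01477 kN/m³.
A = 5.3 × 3.16 = 16.748 m².
From F = γ·h_c·A, the centroid depth is h_c = 563/(8.01477 × 16.748) = 4.19425 m.
Let θ = 28.5° be the plate's angle to the horizontal; measure y along the incline from where the plane meets the free surface. Vertical depth h = y·sinθ with sinθ = 0.477159.
Along the incline, y_c = h_c/sinθ = 4.19425/0.477159 = 8.79005 m.
The centroid lies 3.16/2 = 1.58 m below the top edge, so the top edge sits at y_top = 8.79005 − 1.58 = 7.21005 m along the incline.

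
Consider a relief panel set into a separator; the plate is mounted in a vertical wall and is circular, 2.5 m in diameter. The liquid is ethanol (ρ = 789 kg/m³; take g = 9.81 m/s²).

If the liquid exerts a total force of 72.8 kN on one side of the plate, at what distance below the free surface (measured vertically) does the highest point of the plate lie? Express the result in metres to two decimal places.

γ = ρg = 789 × 9.81 / 1000 = 7.74009 kN/m³.
A = π(1.25)² = 4.90874 m².
From F = γ·h_c·A, the centroid depth is h_c = 72.8/(7.74009 × 4.90874) = 1.91609 m.
The centroid is at the centre, 1.25 m below the top of the plate, so the highest point sits at h_top = 1.91609 − 1.25 = 0.66609 m below the surface.

d_top ≈ 0.67 m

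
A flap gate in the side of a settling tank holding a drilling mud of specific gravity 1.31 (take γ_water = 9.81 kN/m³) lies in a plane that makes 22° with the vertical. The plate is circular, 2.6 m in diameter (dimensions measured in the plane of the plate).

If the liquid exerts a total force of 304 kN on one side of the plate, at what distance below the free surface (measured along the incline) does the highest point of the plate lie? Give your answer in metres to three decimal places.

γ = 1.31 × 9.81 = 12.8511 kN/m³.
A = π(1.3)² = 5.30929 m².
From F = γ·h_c·A, the centroid depth is h_c = 304/(12.8511 × 5.30929) = 4.4555 m.
The plate makes 22° with the vertical, i.e. θ = 90° − 22° = 68° to the horizontal. Measuring y along the incline from the free-surface line, vertical depth h = y·sinθ with sinθ = 0.927184.
Along the incline, y_c = h_c/sinθ = 4.4555/0.927184 = 4.80541 m.
The centroid is at the centre, 1.3 m below the top of the plate, so the highest point sits at y_top = 4.80541 − 1.3 = 3.50541 m along the incline.

y_top ≈ 3.505 m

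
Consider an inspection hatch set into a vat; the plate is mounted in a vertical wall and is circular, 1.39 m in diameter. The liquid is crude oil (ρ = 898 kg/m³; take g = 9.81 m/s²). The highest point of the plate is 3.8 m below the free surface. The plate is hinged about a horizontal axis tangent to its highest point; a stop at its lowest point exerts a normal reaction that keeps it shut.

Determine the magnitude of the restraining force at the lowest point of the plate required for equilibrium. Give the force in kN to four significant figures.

P ≈ 31.21 kN

γ = ρg = 898 × 9.81 / 1000 = 8.80938 kN/m³.
The centroid is at the centre, 0.695 m below the top of the plate, so the centroid depth is h_c = 3.8 + 0.695 = 4.495 m.
A = π(0.695)² = 1.51747 m².
Resultant F = γ·h_c·A = 8.80938 × 4.495 × 1.51747 = 60.089 kN.
I_c = πr⁴/4 = π × 0.695⁴/4 = 0.183244 m⁴.
Centre of pressure: y_p = y_c + I_c/(y_c·A) = 4.495 + 0.183244/(4.495 × 1.51747) = 4.495 + 0.0268646 = 4.52186 m along the plane.
The resultant acts 0.695 + 0.0268646 = 0.721865 m (along the plate) below the hinge at the top edge, so the moment about the hinge is M = F × 0.721865 = 60.089 × 0.721865 = 43.3761 kN·m.
A normal force at the bottom, 1.39 m from the hinge, must supply this moment: P = 43.3761/1.39 = 31.2058 kN.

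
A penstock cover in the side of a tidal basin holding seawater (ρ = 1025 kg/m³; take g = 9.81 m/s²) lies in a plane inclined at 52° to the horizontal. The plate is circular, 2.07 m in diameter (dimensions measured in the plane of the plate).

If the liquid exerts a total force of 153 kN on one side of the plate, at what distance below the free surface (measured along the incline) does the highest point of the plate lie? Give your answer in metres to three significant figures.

γ = ρg = 1025 × 9.81 / 1000 = 10.05525 kN/m³.
A = π(1.035)² = 3.36535 m².
From F = γ·h_c·A, the centroid depth is h_c = 153/(10.05525 × 3.36535) = 4.52135 m.
Let θ = 52° be the plate's angle to the horizontal; measure y along the incline from where the plane meets the free surface. Vertical depth h = y·sinθ with sinθ = 0.788011.
Along the incline, y_c = h_c/sinθ = 4.52135/0.788011 = 5.73767 m.
The centroid is at the centre, 1.035 m below the top of the plate, so the highest point sits at y_top = 5.73767 − 1.035 = 4.70267 m along the incline.

y_top ≈ 4.70 m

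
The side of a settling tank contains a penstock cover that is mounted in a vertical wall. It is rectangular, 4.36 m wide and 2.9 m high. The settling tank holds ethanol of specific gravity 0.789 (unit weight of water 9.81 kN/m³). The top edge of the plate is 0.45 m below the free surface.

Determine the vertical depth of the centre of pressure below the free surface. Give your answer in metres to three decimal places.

γ = 0.789 × 9.81 = 7.74009 kN/m³.
The centroid lies 2.9/2 = 1.45 m below the top edge, so the centroid depth is h_c = 0.45 + 1.45 = 1.9 m.
A = 4.36 × 2.9 = 12.644 m².
Resultant F = γ·h_c·A = 7.74009 × 1.9 × 12.644 = 185.945 kN.
I_c = b·h³/12 = 4.36 × 2.9³/12 = 8.86134 m⁴.
Centre of pressure: y_p = y_c + I_c/(y_c·A) = 1.9 + 8.86134/(1.9 × 12.644) = 1.9 + 0.36886 = 2.26886 m along the plane.

h_p = 2.269 m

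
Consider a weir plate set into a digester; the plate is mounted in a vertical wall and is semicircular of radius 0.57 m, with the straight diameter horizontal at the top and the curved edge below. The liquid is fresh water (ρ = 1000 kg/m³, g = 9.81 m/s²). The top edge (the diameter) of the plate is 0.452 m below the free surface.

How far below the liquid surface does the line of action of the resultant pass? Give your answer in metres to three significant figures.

h_p = 0.727 m

γ = ρg = 1000 × 9.81 = 9810 N/m³ = 9.81 kN/m³.
The centroid of a semicircle lies 4r/(3π) = 0.241916 m from the diameter, here below the top edge, so the centroid depth is h_c = 0.452 + 0.241916 = 0.693916 m.
A = πr²/2 = π × 0.57²/2 = 0.510352 m².
Resultant F = γ·h_c·A = 9.81 × 0.693916 × 0.510352 = 3.47413 kN.
I_c = (π/8 − 8/(9π))·r⁴ = 0.109757 × 0.57⁴ = 0.011586 m⁴.
Centre of pressure: y_p = y_c + I_c/(y_c·A) = 0.693916 + 0.011586/(0.693916 × 0.510352) = 0.693916 + 0.0327157 = 0.726632 m along the plane.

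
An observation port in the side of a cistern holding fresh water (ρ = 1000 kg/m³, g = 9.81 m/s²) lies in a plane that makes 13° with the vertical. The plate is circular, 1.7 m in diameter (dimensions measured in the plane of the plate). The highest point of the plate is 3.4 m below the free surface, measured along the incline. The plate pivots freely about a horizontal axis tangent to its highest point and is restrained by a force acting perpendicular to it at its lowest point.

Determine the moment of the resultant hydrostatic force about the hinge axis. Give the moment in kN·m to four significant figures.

M ≈ 82.30 kN·m

γ = ρg = 1000 × 9.81 = 9810 N/m³ = 9.81 kN/m³.
The plate makes 13° with the vertical, i.e. θ = 90° − 13° = 77° to the horizontal. Measuring y along the incline from the free-surface line, vertical depth h = y·sinθ with sinθ = 0.974370.
The centroid is at the centre, 0.85 m below the top of the plate, so y_c = 3.4 + 0.85 = 4.25 m and h_c = 4.25 × 0.974370 = 4.14107 m.
A = π(0.85)² = 2.2698 m².
Resultant F = γ·h_c·A = 9.81 × 4.14107 × 2.2698 = 92.2081 kN.
I_c = πr⁴/4 = π × 0.85⁴/4 = 0.409983 m⁴.
Centre of pressure: y_p = y_c + I_c/(y_c·A) = 4.25 + 0.409983/(4.25 × 2.2698) = 4.25 + 0.0425 = 4.2925 m along the plane.
The resultant acts 0.85 + 0.0425 = 0.8925 m (along the plate) below the hinge at the top edge, so the moment about the hinge is M = F × 0.8925 = 92.2081 × 0.8925 = 82.2957 kN·m.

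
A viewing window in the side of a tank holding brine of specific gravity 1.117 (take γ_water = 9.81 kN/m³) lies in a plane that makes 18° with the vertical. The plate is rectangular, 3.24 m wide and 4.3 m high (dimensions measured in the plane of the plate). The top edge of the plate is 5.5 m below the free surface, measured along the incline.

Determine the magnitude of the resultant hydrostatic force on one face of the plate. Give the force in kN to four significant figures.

γ = 1.117 × 9.81 = 10.95777 kN/m³.
The plate makes 18° with the vertical, i.e. θ = 90° − 18° = 72° to the horizontal. Measuring y along the incline from the free-surface line, vertical depth h = y·sinθ with sinθ = 0.951057.
The centroid lies 4.3/2 = 2.15 m below the top edge, so y_c = 5.5 + 2.15 = 7.65 m and h_c = 7.65 × 0.951057 = 7.27559 m.
A = 3.24 × 4.3 = 13.932 m².
Resultant F = γ·h_c·A = 10.95777 × 7.27559 × 13.932 = 1110.72 kN.

F ≈ 1111 kN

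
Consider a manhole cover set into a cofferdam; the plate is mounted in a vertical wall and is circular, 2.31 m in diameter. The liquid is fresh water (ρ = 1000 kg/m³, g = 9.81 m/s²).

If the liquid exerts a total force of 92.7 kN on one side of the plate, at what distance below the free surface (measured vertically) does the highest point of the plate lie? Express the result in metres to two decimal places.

γ = ρg = 1000 × 9.81 = 9810 N/m³ = 9.81 kN/m³.
A = π(1.155)² = 4.19096 m².
From F = γ·h_c·A, the centroid depth is h_c = 92.7/(9.81 × 4.19096) = 2.25474 m.
The centroid is at the centre, 1.155 m below the top of the plate, so the highest point sits at h_top = 2.25474 − 1.155 = 1.09974 m below the surface.

d_top ≈ 1.10 m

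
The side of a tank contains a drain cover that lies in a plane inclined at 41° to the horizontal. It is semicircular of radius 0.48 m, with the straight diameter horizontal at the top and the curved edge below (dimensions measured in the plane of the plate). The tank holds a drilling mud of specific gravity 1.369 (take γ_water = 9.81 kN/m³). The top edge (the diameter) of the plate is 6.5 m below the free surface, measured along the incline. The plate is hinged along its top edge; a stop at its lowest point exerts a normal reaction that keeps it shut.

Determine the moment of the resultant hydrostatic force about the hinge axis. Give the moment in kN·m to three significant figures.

γ = 1.369 × 9.81 = 13.42989 kN/m³.
Let θ = 41° be the plate's angle to the horizontal; measure y along the incline from where the plane meets the free surface. Vertical depth h = y·sinθ with sinθ = 0.656059.
The centroid of a semicircle lies 4r/(3π) = 0.203718 m from the diameter, here below the top edge, so y_c = 6.5 + 0.203718 = 6.70372 m and h_c = 6.70372 × 0.656059 = 4.39804 m.
A = πr²/2 = π × 0.48²/2 = 0.361911 m².
Resultant F = γ·h_c·A = 13.42989 × 4.39804 × 0.361911 = 21.3763 kN.
I_c = (π/8 − 8/(9π))·r⁴ = 0.109757 × 0.48⁴ = 0.00582636 m⁴.
Centre of pressure: y_p = y_c + I_c/(y_c·A) = 6.70372 + 0.00582636/(6.70372 × 0.361911) = 6.70372 + 0.00240148 = 6.70612 m along the plane.
The resultant acts 0.203718 + 0.00240148 = 0.206119 m (along the plate) below the hinge at the top edge, so the moment about the hinge is M = F × 0.206119 = 21.3763 × 0.206119 = 4.40606 kN·m.

M ≈ 4.41 kN·m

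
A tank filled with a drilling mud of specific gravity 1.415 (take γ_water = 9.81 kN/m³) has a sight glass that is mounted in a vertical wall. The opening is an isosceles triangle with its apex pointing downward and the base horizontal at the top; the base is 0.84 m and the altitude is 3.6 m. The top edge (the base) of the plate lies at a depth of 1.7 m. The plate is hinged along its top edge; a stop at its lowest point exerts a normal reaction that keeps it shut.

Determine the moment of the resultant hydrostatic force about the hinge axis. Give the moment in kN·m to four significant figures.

γ = 1.415 × 9.81 = 13.88115 kN/m³.
With the apex down, the centroid sits h/3 = 3.6/3 = 1.2 m below the base (the top edge), so the centroid depth is h_c = 1.7 + 1.2 = 2.9 m.
A = ½ × 0.84 × 3.6 = 1.512 m².
Resultant F = γ·h_c·A = 13.88115 × 2.9 × 1.512 = 60.8661 kN.
I_c = b·h³/36 = 0.84 × 3.6³/36 = 1.08864 m⁴.
Centre of pressure: y_p = y_c + I_c/(y_c·A) = 2.9 + 1.08864/(2.9 × 1.512) = 2.9 + 0.248276 = 3.14828 m along the plane.
The resultant acts 1.2 + 0.248276 = 1.44828 m (along the plate) below the hinge at the top edge, so the moment about the hinge is M = F × 1.44828 = 60.8661 × 1.44828 = 88.1512 kN·m.

M ≈ 88.15 kN·m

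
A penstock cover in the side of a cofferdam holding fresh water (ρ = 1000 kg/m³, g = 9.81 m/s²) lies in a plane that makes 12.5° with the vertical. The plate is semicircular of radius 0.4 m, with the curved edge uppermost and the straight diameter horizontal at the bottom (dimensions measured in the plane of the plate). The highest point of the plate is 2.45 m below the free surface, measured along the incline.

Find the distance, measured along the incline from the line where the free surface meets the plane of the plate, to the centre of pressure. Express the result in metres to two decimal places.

y_p = 2.68 m

γ = ρg = 1000 × 9.81 = 9810 N/m³ = 9.81 kN/m³.
The plate makes 12.5° with the vertical, i.e. θ = 90° − 12.5° = 77.5° to the horizontal. Measuring y along the incline from the free-surface line, vertical depth h = y·sinθ with sinθ = 0.976296.
The centroid lies 4r/(3π) = 0.169765 m above the diameter, so r − 4r/(3π) = 0.4 − 0.169765 = 0.230235 m below the topmost point, so y_c = 2.45 + 0.230235 = 2.68024 m and h_c = 2.68024 × 0.976296 = 2.61671 m.
A = πr²/2 = π × 0.4²/2 = 0.251327 m².
Resultant F = γ·h_c·A = 9.81 × 2.61671 × 0.251327 = 6.45155 kN.
I_c = (π/8 − 8/(9π))·r⁴ = 0.109757 × 0.4⁴ = 0.00280978 m⁴.
Centre of pressure: y_p = y_c + I_c/(y_c·A) = 2.68024 + 0.00280978/(2.68024 × 0.251327) = 2.68024 + 0.00417119 = 2.68441 m along the plane.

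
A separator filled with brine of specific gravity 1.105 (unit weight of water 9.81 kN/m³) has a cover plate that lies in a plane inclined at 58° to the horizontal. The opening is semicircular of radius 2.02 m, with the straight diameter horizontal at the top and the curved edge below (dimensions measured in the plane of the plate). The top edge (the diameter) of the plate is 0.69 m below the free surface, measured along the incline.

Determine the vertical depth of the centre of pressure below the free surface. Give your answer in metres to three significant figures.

h_p = 1.47 m

γ = 1.105 × 9.81 = 10.84005 kN/m³.
Let θ = 58° be the plate's angle to the horizontal; measure y along the incline from where the plane meets the free surface. Vertical depth h = y·sinθ with sinθ = 0.848048.
The centroid of a semicircle lies 4r/(3π) = 0.857315 m from the diameter, here below the top edge, so y_c = 0.69 + 0.857315 = 1.54731 m and h_c = 1.54731 × 0.848048 = 1.31219 m.
A = πr²/2 = π × 2.02²/2 = 6.40948 m².
Resultant F = γ·h_c·A = 10.84005 × 1.31219 × 6.40948 = 91.1698 kN.
I_c = (π/8 − 8/(9π))·r⁴ = 0.109757 × 2.02⁴ = 1.82742 m⁴.
Centre of pressure: y_p = y_c + I_c/(y_c·A) = 1.54731 + 1.82742/(1.54731 × 6.40948) = 1.54731 + 0.184263 = 1.73157 m along the plane.
Vertically, h_p = y_p·sinθ = 1.73157 × 0.848048 = 1.46845 m.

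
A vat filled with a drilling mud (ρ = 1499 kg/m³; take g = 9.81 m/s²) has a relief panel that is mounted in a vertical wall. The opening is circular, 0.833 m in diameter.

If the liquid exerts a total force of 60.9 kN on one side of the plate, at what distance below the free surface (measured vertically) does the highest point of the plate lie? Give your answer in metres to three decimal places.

d_top ≈ 7.183 m

γ = ρg = 1499 × 9.81 / 1000 = 14.70519 kN/m³.
A = π(0.4165)² = 0.544979 m².
From F = γ·h_c·A, the centroid depth is h_c = 60.9/(14.70519 × 0.544979) = 7.59918 m.
The centroid is at the centre, 0.4165 m below the top of the plate, so the highest point sits at h_top = 7.59918 − 0.4165 = 7.18268 m below the surface.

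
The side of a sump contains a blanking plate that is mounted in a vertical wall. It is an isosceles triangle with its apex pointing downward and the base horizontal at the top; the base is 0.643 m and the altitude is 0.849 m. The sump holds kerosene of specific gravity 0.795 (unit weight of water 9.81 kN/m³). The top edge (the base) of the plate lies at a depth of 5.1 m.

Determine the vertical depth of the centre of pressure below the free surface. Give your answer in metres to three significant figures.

h_p = 5.39 m

γ = 0.795 × 9.81 = 7.79895 kN/m³.
With the apex down, the centroid sits h/3 = 0.849/3 = 0.283 m below the base (the top edge), so the centroid depth is h_c = 5.1 + 0.283 = 5.383 m.
A = ½ × 0.643 × 0.849 = 0.272954 m².
Resultant F = γ·h_c·A = 7.79895 × 5.383 × 0.272954 = 11.4591 kN.
I_c = b·h³/36 = 0.643 × 0.849³/36 = 0.0109303 m⁴.
Centre of pressure: y_p = y_c + I_c/(y_c·A) = 5.383 + 0.0109303/(5.383 × 0.272954) = 5.383 + 0.00743906 = 5.39044 m along the plane.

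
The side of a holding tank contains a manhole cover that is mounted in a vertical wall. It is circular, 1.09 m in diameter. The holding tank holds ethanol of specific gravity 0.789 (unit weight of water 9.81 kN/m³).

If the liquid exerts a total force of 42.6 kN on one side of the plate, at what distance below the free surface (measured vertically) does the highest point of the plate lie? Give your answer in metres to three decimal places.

d_top ≈ 5.353 m

γ = 0.789 × 9.81 = 7.74009 kN/m³.
A = π(0.545)² = 0.933132 m².
From F = γ·h_c·A, the centroid depth is h_c = 42.6/(7.74009 × 0.933132) = 5.89821 m.
The centroid is at the centre, 0.545 m below the top of the plate, so the highest point sits at h_top = 5.89821 − 0.545 = 5.35321 m below the surface.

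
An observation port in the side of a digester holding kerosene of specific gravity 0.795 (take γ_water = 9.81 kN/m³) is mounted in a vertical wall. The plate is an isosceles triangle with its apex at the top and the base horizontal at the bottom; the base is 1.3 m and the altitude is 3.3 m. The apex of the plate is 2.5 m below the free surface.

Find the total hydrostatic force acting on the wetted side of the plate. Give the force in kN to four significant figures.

γ = 0.795 × 9.81 = 7.79895 kN/m³.
With the apex up, the centroid sits 2h/3 = 2 × 3.3/3 = 2.2 m below the apex, so the centroid depth is h_c = 2.5 + 2.2 = 4.7 m.
A = ½ × 1.3 × 3.3 = 2.145 m².
Resultant F = γ·h_c·A = 7.79895 × 4.7 × 2.145 = 78.6251 kN.

F ≈ 78.63 kN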